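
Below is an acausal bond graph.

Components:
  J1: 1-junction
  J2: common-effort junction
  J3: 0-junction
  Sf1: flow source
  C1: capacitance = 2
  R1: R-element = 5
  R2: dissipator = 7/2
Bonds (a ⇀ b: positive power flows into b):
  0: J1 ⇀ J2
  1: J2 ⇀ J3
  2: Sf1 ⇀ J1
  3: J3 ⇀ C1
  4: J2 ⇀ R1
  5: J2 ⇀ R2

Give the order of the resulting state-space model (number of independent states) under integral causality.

bond 2 stroke→Sf1  (Sf1 fixes flow; stroke at Sf1)
bond 0 stroke→J1  (1-jn J1 has f-setter on 2)
bond 3 stroke→J3  (C1 outputs effort q/C1)
bond 1 stroke→J2  (J3: bond 3 brought effort, rest push out)
bond 4 stroke→R1  (J2: bond 1 brought effort, rest push out)
bond 5 stroke→R2  (J2 effort already set via bond 1)

1  (C1 all integral)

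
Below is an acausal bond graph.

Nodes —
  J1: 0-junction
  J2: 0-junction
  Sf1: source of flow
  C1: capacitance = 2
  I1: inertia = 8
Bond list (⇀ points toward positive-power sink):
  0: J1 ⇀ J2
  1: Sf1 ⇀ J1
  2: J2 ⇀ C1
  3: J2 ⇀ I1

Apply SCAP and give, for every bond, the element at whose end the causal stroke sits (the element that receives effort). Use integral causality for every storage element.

b1 →Sf1  (Sf1 (Sf) sets flow on bond)
b0 →J1  (closing 0-jn rule on J1)
b2 →J2  (C1 outputs effort q/C1)
b3 →I1  (J2 effort already set via bond 2)

bond 0 stroke→J1
bond 1 stroke→Sf1
bond 2 stroke→J2
bond 3 stroke→I1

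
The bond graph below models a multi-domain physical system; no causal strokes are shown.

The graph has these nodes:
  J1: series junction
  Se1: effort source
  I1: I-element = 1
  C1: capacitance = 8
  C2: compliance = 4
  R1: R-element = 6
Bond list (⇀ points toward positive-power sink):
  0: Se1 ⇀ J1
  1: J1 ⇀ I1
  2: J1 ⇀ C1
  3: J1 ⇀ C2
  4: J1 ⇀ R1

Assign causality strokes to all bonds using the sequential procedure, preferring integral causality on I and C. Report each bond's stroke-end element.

b0 |J1
b1 |I1
b2 |J1
b3 |J1
b4 |J1

β0 |J1  (Se1 fixes effort; stroke away)
β1 |I1  (I1 integral (f out))
β2 |J1  (1-jn J1 has f-setter on 1)
β3 |J1  (J1: bond 1 brought flow, rest push out)
β4 |J1  (J1 flow already set via bond 1)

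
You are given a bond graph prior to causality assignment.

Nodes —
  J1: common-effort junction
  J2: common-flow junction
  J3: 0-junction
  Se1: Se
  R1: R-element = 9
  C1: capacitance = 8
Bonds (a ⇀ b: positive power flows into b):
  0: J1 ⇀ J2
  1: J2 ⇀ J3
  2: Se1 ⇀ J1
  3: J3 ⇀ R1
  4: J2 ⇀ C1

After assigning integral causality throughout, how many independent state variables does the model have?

b2 stroke at J1  (Se1 (Se) sets effort on bond)
b0 stroke at J2  (0-jn J1 has e-setter on 2)
b4 stroke at J2  (prefer integral on C1)
b1 stroke at J3  (closing 1-jn rule on J2)
b3 stroke at R1  (0-jn J3 has e-setter on 1)

1  (C1 all integral)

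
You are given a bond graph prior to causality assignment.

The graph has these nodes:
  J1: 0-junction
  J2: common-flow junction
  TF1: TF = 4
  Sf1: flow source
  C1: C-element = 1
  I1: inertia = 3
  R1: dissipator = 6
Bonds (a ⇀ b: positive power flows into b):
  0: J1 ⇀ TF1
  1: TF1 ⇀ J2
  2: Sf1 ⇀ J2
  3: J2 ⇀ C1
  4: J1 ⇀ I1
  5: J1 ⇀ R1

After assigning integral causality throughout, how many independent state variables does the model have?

2  (C1, I1 all integral)

β2 |Sf1  (source Sf1 imposes f)
β1 |J2  (common-f at J2 fixed by 2)
β3 |J2  (J2 flow already set via bond 2)
β0 |TF1  (TF1: transformer flips bond 1)
β4 |I1  (I1: I, integral causality)
β5 |J1  (J1: last free bond brings effort in)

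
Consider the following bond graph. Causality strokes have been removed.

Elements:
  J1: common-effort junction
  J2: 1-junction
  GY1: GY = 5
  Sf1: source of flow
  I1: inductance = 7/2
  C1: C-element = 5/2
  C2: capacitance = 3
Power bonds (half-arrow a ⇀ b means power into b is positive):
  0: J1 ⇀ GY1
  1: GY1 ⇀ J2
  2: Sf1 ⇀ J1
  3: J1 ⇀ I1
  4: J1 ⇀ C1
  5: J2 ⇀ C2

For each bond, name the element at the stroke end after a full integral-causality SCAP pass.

#0 stroke→GY1
#1 stroke→GY1
#2 stroke→Sf1
#3 stroke→I1
#4 stroke→J1
#5 stroke→J2

bond 2 stroke→Sf1  (Sf1 (Sf) sets flow on bond)
bond 3 stroke→I1  (I1 integral (f out))
bond 4 stroke→J1  (C1: C, integral causality)
bond 0 stroke→GY1  (0-jn J1 has e-setter on 4)
bond 1 stroke→GY1  (GY1: gyrator matches bond 0)
bond 5 stroke→J2  (1-jn J2 has f-setter on 1)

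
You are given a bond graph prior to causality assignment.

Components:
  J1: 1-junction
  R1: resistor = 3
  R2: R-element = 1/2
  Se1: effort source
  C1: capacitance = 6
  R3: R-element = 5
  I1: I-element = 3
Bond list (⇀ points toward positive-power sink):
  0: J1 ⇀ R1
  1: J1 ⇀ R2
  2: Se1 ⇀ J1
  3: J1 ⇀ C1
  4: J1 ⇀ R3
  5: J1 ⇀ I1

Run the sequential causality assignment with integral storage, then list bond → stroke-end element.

β2 stroke at J1  (Se1 (Se) sets effort on bond)
β3 stroke at J1  (C1: C, integral causality)
β5 stroke at I1  (I1: I, integral causality)
β0 stroke at J1  (J1 flow already set via bond 5)
β1 stroke at J1  (J1: bond 5 brought flow, rest push out)
β4 stroke at J1  (J1: bond 5 brought flow, rest push out)

β0 |J1
β1 |J1
β2 |J1
β3 |J1
β4 |J1
β5 |I1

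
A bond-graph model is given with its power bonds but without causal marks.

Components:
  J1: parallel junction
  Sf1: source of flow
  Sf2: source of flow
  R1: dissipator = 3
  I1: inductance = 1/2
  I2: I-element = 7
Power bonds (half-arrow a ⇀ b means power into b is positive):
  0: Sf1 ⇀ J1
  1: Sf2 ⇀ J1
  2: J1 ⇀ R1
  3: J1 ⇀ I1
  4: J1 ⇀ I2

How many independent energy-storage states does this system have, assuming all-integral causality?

β0 |Sf1  (Sf1 fixes flow; stroke at Sf1)
β1 |Sf2  (Sf2 fixes flow; stroke at Sf2)
β3 |I1  (prefer integral on I1)
β4 |I2  (prefer integral on I2)
β2 |J1  (J1 needs exactly one e-in)

2  (I1, I2 all integral)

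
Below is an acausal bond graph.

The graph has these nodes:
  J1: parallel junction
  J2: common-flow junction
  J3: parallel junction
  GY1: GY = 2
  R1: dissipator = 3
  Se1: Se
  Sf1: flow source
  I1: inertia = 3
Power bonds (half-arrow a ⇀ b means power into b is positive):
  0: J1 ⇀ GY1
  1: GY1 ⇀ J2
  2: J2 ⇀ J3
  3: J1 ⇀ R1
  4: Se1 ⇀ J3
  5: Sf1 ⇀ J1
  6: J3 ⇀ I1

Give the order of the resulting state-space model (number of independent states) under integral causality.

1  (I1 all integral)

#4 stroke→J3  (Se1 fixes effort; stroke away)
#5 stroke→Sf1  (Sf1 (Sf) sets flow on bond)
#2 stroke→J2  (J3 effort already set via bond 4)
#6 stroke→I1  (J3: bond 4 brought effort, rest push out)
#1 stroke→GY1  (J2 needs exactly one f-in)
#0 stroke→GY1  (GY1 both-in/both-out from 1)
#3 stroke→J1  (J1 needs exactly one e-in)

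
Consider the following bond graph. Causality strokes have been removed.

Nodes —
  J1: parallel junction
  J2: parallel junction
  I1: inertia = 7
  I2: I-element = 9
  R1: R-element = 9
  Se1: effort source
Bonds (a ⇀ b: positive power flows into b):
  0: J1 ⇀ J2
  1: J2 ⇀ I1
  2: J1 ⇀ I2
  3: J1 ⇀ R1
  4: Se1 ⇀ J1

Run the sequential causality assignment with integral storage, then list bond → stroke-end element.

#4 |J1  (Se1: effort source, stroke at far end)
#0 |J2  (common-e at J1 fixed by 4)
#2 |I2  (J1 effort already set via bond 4)
#3 |R1  (common-e at J1 fixed by 4)
#1 |I1  (J2 effort already set via bond 0)

β0 stroke at J2
β1 stroke at I1
β2 stroke at I2
β3 stroke at R1
β4 stroke at J1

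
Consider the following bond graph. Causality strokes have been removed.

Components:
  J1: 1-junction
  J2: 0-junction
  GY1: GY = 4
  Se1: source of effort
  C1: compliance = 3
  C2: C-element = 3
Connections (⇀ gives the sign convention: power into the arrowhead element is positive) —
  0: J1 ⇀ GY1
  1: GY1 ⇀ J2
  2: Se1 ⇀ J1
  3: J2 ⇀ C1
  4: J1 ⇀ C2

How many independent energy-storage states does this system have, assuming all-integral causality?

b2 stroke at J1  (Se1 fixes effort; stroke away)
b3 stroke at J2  (C1 integral (e out))
b1 stroke at GY1  (J2 effort already set via bond 3)
b0 stroke at GY1  (GY GY1: same side as bond 1)
b4 stroke at J1  (1-jn J1 has f-setter on 0)

2  (C1, C2 all integral)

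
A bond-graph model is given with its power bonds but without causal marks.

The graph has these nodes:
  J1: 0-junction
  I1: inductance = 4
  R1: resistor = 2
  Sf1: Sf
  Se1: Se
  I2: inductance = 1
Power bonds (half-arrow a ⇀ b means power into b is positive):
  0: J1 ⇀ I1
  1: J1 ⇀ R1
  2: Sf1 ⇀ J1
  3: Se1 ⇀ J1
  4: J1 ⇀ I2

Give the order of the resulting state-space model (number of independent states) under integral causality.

b2 stroke at Sf1  (Sf1: flow source, stroke at near end)
b3 stroke at J1  (Se1: effort source, stroke at far end)
b0 stroke at I1  (J1 effort already set via bond 3)
b1 stroke at R1  (common-e at J1 fixed by 3)
b4 stroke at I2  (J1 effort already set via bond 3)

2  (I1, I2 all integral)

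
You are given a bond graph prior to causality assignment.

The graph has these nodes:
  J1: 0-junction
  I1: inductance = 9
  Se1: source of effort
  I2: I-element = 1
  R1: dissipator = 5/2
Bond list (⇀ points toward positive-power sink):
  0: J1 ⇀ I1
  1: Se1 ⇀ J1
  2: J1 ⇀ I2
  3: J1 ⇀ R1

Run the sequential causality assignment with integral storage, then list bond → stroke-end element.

bond 1 stroke→J1  (Se1 fixes effort; stroke away)
bond 0 stroke→I1  (J1: bond 1 brought effort, rest push out)
bond 2 stroke→I2  (J1: bond 1 brought effort, rest push out)
bond 3 stroke→R1  (0-jn J1 has e-setter on 1)

bond 0 stroke at I1
bond 1 stroke at J1
bond 2 stroke at I2
bond 3 stroke at R1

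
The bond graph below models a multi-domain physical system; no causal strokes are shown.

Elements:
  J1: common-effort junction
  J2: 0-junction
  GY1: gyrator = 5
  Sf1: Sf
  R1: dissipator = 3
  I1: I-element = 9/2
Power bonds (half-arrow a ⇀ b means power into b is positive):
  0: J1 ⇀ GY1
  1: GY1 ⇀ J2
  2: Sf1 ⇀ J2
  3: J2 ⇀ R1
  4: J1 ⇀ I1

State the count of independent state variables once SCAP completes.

1  (I1 all integral)

bond 2 stroke at Sf1  (Sf1 fixes flow; stroke at Sf1)
bond 4 stroke at I1  (I1 outputs flow p/I1)
bond 0 stroke at J1  (closing 0-jn rule on J1)
bond 1 stroke at J2  (GY1 both-in/both-out from 0)
bond 3 stroke at R1  (J2 effort already set via bond 1)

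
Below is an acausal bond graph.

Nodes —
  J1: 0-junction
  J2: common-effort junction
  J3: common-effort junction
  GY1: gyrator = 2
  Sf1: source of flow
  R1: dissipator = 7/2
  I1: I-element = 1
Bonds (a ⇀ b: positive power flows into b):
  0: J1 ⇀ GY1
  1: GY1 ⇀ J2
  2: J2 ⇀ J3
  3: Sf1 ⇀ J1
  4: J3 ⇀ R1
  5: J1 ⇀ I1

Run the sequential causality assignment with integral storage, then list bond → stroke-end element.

bond 0 stroke→J1
bond 1 stroke→J2
bond 2 stroke→J3
bond 3 stroke→Sf1
bond 4 stroke→R1
bond 5 stroke→I1

b3 |Sf1  (Sf1 fixes flow; stroke at Sf1)
b5 |I1  (I1 outputs flow p/I1)
b0 |J1  (closing 0-jn rule on J1)
b1 |J2  (GY GY1: same side as bond 0)
b2 |J3  (0-jn J2 has e-setter on 1)
b4 |R1  (0-jn J3 has e-setter on 2)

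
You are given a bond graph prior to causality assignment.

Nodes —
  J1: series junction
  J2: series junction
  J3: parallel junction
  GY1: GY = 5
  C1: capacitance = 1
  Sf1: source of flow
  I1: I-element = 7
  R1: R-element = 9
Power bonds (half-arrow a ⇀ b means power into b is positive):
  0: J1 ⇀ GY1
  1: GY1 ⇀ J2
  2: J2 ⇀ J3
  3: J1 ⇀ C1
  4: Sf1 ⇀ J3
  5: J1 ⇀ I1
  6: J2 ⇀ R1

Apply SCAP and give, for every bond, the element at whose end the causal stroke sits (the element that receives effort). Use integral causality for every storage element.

b4 |Sf1  (source Sf1 imposes f)
b2 |J3  (only one effort-in slot at J3)
b1 |J2  (J2 flow already set via bond 2)
b6 |J2  (J2: bond 2 brought flow, rest push out)
b0 |J1  (GY1 both-in/both-out from 1)
b3 |J1  (C1 outputs effort q/C1)
b5 |I1  (J1 needs exactly one f-in)

β0 →J1
β1 →J2
β2 →J3
β3 →J1
β4 →Sf1
β5 →I1
β6 →J2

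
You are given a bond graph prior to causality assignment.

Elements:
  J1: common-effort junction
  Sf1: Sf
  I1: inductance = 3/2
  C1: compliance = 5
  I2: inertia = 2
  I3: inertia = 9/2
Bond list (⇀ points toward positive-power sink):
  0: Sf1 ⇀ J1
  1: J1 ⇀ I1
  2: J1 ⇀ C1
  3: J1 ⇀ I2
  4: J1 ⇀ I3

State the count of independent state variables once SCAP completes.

b0 stroke at Sf1  (Sf1 fixes flow; stroke at Sf1)
b1 stroke at I1  (I1 outputs flow p/I1)
b2 stroke at J1  (C1: C, integral causality)
b3 stroke at I2  (common-e at J1 fixed by 2)
b4 stroke at I3  (0-jn J1 has e-setter on 2)

4  (C1, I1, I2, I3 all integral)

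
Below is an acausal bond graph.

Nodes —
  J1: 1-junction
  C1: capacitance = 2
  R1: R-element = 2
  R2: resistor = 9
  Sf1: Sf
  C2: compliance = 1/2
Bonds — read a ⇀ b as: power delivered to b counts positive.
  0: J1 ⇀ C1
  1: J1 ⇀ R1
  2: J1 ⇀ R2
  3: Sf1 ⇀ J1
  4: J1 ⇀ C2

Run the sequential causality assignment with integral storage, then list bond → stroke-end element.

#0 |J1
#1 |J1
#2 |J1
#3 |Sf1
#4 |J1

β3 stroke at Sf1  (Sf1 (Sf) sets flow on bond)
β0 stroke at J1  (common-f at J1 fixed by 3)
β1 stroke at J1  (J1 flow already set via bond 3)
β2 stroke at J1  (1-jn J1 has f-setter on 3)
β4 stroke at J1  (common-f at J1 fixed by 3)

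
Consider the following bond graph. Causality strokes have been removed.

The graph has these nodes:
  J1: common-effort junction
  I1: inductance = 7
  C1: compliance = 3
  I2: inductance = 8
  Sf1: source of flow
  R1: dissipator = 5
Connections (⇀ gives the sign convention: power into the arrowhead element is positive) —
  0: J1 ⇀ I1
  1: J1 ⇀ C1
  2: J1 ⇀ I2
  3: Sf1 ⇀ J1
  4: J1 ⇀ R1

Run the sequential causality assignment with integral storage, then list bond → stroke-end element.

b0 →I1
b1 →J1
b2 →I2
b3 →Sf1
b4 →R1

b3 stroke at Sf1  (Sf1 fixes flow; stroke at Sf1)
b0 stroke at I1  (I1 integral (f out))
b1 stroke at J1  (prefer integral on C1)
b2 stroke at I2  (J1 effort already set via bond 1)
b4 stroke at R1  (J1 effort already set via bond 1)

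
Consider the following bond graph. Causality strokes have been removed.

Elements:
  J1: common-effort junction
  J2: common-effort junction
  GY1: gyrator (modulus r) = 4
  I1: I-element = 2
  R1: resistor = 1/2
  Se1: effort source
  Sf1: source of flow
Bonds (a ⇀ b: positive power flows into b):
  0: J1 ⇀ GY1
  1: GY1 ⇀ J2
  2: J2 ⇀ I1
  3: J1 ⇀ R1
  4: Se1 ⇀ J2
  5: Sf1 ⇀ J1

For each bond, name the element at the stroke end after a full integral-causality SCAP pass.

β0 stroke→GY1
β1 stroke→GY1
β2 stroke→I1
β3 stroke→J1
β4 stroke→J2
β5 stroke→Sf1

bond 4 |J2  (Se1: effort source, stroke at far end)
bond 5 |Sf1  (Sf1: flow source, stroke at near end)
bond 1 |GY1  (0-jn J2 has e-setter on 4)
bond 2 |I1  (J2 effort already set via bond 4)
bond 0 |GY1  (GY GY1: same side as bond 1)
bond 3 |J1  (J1: last free bond brings effort in)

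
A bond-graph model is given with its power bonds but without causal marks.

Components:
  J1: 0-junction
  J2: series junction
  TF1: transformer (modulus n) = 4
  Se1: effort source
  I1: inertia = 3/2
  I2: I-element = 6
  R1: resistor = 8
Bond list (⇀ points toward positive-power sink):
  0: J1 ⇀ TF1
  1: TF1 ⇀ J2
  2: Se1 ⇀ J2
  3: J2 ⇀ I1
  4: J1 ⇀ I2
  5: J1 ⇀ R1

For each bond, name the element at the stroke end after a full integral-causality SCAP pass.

bond 0 |TF1
bond 1 |J2
bond 2 |J2
bond 3 |I1
bond 4 |I2
bond 5 |J1

b2 |J2  (Se1 (Se) sets effort on bond)
b3 |I1  (I1 integral (f out))
b1 |J2  (J2 flow already set via bond 3)
b0 |TF1  (TF1 one-in-one-out from 1)
b4 |I2  (prefer integral on I2)
b5 |J1  (J1 needs exactly one e-in)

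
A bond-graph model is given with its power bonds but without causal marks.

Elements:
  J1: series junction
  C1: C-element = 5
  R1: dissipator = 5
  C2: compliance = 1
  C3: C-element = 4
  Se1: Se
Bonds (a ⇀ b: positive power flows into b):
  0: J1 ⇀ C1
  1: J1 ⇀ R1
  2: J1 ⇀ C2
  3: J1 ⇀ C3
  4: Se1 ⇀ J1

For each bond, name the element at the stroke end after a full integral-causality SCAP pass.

#4 stroke at J1  (Se1: effort source, stroke at far end)
#0 stroke at J1  (C1 outputs effort q/C1)
#2 stroke at J1  (C2 integral (e out))
#3 stroke at J1  (prefer integral on C3)
#1 stroke at R1  (J1 needs exactly one f-in)

#0 stroke at J1
#1 stroke at R1
#2 stroke at J1
#3 stroke at J1
#4 stroke at J1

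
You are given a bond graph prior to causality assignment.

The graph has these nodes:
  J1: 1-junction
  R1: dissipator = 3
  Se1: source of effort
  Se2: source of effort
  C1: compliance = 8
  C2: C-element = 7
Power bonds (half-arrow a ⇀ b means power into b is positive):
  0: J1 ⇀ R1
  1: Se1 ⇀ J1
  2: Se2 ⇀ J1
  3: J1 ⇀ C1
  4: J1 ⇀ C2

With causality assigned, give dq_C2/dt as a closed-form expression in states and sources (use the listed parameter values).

dq_C2/dt = E_Se1/3 + E_Se2/3 - q_C1/24 - q_C2/21

β1 →J1  (source Se1 imposes e)
β2 →J1  (Se2 fixes effort; stroke away)
β3 →J1  (C1: C, integral causality)
β4 →J1  (C2 integral (e out))
β0 →R1  (closing 1-jn rule on J1)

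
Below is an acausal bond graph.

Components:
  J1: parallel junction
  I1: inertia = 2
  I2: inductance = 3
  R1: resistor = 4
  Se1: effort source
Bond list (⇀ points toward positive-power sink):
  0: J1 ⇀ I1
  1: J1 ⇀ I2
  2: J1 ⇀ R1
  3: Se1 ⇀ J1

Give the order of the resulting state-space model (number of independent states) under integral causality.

β3 →J1  (Se1 fixes effort; stroke away)
β0 →I1  (J1: bond 3 brought effort, rest push out)
β1 →I2  (J1: bond 3 brought effort, rest push out)
β2 →R1  (J1 effort already set via bond 3)

2  (I1, I2 all integral)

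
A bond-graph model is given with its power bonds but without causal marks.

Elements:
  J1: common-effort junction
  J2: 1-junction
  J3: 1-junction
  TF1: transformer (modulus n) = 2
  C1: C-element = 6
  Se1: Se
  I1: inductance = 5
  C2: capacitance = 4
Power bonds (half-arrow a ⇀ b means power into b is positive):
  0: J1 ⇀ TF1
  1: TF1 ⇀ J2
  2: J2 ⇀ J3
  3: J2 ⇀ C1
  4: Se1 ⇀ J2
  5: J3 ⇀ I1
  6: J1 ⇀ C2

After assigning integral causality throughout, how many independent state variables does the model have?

3  (C1, C2, I1 all integral)

b4 stroke→J2  (Se1 fixes effort; stroke away)
b3 stroke→J2  (C1: C, integral causality)
b5 stroke→I1  (I1 integral (f out))
b2 stroke→J3  (common-f at J3 fixed by 5)
b1 stroke→J2  (common-f at J2 fixed by 2)
b0 stroke→TF1  (TF1: transformer flips bond 1)
b6 stroke→J1  (J1 needs exactly one e-in)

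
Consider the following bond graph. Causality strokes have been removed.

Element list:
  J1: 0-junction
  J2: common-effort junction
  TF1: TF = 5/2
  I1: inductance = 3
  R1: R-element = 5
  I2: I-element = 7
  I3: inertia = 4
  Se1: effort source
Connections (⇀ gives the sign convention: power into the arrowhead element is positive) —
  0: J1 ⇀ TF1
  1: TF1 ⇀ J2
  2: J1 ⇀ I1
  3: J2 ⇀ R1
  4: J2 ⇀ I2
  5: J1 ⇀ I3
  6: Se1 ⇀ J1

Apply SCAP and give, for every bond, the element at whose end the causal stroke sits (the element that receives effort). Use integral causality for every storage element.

β0 stroke at TF1
β1 stroke at J2
β2 stroke at I1
β3 stroke at R1
β4 stroke at I2
β5 stroke at I3
β6 stroke at J1

#6 →J1  (source Se1 imposes e)
#0 →TF1  (0-jn J1 has e-setter on 6)
#2 →I1  (common-e at J1 fixed by 6)
#5 →I3  (0-jn J1 has e-setter on 6)
#1 →J2  (TF1: transformer flips bond 0)
#3 →R1  (common-e at J2 fixed by 1)
#4 →I2  (J2 effort already set via bond 1)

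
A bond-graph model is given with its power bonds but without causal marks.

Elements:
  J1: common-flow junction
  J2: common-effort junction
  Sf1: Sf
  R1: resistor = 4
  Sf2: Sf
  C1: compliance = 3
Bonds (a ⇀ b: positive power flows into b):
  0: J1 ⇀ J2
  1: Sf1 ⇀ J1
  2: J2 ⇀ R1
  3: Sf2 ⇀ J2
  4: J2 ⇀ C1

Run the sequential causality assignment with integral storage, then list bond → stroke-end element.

#0 stroke→J1
#1 stroke→Sf1
#2 stroke→R1
#3 stroke→Sf2
#4 stroke→J2

bond 1 stroke→Sf1  (Sf1: flow source, stroke at near end)
bond 3 stroke→Sf2  (Sf2: flow source, stroke at near end)
bond 0 stroke→J1  (J1: bond 1 brought flow, rest push out)
bond 4 stroke→J2  (C1 integral (e out))
bond 2 stroke→R1  (0-jn J2 has e-setter on 4)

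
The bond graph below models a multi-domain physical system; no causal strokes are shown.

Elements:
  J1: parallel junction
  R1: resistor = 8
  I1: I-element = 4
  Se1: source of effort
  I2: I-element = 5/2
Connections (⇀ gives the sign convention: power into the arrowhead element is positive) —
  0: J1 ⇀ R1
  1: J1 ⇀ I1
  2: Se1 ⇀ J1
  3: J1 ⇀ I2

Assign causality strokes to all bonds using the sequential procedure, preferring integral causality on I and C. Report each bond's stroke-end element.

bond 2 stroke at J1  (source Se1 imposes e)
bond 0 stroke at R1  (common-e at J1 fixed by 2)
bond 1 stroke at I1  (0-jn J1 has e-setter on 2)
bond 3 stroke at I2  (J1 effort already set via bond 2)

b0 →R1
b1 →I1
b2 →J1
b3 →I2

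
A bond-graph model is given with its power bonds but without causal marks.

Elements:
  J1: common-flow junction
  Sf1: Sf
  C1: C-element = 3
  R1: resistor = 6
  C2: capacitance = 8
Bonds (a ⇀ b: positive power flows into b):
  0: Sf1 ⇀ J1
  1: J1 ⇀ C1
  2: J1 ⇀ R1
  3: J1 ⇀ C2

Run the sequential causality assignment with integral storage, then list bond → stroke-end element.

bond 0 |Sf1
bond 1 |J1
bond 2 |J1
bond 3 |J1

bond 0 →Sf1  (source Sf1 imposes f)
bond 1 →J1  (J1: bond 0 brought flow, rest push out)
bond 2 →J1  (1-jn J1 has f-setter on 0)
bond 3 →J1  (J1 flow already set via bond 0)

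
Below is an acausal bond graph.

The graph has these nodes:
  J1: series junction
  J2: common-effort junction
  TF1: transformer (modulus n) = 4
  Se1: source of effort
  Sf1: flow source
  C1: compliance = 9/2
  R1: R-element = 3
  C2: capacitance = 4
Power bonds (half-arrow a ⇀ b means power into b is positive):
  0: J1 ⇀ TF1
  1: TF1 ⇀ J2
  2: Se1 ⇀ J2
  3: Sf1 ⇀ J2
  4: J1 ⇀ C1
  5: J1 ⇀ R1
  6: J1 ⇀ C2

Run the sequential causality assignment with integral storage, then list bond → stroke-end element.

#0 stroke at J1
#1 stroke at TF1
#2 stroke at J2
#3 stroke at Sf1
#4 stroke at J1
#5 stroke at R1
#6 stroke at J1

β2 →J2  (Se1 (Se) sets effort on bond)
β3 →Sf1  (Sf1 (Sf) sets flow on bond)
β1 →TF1  (J2: bond 2 brought effort, rest push out)
β0 →J1  (TF TF1: opposite of bond 1)
β4 →J1  (prefer integral on C1)
β6 →J1  (C2 outputs effort q/C2)
β5 →R1  (J1: last free bond brings flow in)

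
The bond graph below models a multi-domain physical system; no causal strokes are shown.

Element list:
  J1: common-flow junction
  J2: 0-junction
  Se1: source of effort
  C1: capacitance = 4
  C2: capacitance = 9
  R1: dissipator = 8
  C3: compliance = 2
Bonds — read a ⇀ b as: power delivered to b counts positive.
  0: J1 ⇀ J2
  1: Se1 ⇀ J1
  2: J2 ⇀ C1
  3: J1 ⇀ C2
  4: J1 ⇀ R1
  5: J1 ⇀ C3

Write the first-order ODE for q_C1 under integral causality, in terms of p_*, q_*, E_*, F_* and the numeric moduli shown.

bond 1 |J1  (Se1: effort source, stroke at far end)
bond 2 |J2  (C1 outputs effort q/C1)
bond 0 |J1  (0-jn J2 has e-setter on 2)
bond 3 |J1  (C2: C, integral causality)
bond 5 |J1  (prefer integral on C3)
bond 4 |R1  (J1 needs exactly one f-in)

dq_C1/dt = E_Se1/8 - q_C1/32 - q_C2/72 - q_C3/16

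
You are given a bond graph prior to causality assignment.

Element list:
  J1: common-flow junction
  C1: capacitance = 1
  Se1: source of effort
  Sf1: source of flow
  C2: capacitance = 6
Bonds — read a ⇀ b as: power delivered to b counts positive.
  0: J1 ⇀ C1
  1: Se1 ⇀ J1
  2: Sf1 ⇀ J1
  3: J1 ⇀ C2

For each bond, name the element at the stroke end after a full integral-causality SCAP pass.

β1 →J1  (Se1 (Se) sets effort on bond)
β2 →Sf1  (Sf1: flow source, stroke at near end)
β0 →J1  (J1 flow already set via bond 2)
β3 →J1  (J1: bond 2 brought flow, rest push out)

β0 →J1
β1 →J1
β2 →Sf1
β3 →J1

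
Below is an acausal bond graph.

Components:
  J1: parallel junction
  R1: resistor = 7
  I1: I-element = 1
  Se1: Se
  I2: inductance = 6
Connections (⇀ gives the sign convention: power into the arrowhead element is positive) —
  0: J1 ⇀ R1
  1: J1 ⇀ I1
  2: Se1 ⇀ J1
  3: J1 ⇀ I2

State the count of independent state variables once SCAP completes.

2  (I1, I2 all integral)

β2 →J1  (Se1 fixes effort; stroke away)
β0 →R1  (J1: bond 2 brought effort, rest push out)
β1 →I1  (0-jn J1 has e-setter on 2)
β3 →I2  (common-e at J1 fixed by 2)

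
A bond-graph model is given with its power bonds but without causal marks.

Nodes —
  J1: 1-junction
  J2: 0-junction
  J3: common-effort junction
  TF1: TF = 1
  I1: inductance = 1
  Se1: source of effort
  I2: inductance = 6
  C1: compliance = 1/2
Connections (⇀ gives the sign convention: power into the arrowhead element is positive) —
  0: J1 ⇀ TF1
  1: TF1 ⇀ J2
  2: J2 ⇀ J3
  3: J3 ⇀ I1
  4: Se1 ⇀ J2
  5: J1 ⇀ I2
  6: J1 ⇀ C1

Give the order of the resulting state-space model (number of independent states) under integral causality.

bond 4 |J2  (Se1 (Se) sets effort on bond)
bond 1 |TF1  (0-jn J2 has e-setter on 4)
bond 2 |J3  (common-e at J2 fixed by 4)
bond 3 |I1  (J3: bond 2 brought effort, rest push out)
bond 0 |J1  (TF TF1: opposite of bond 1)
bond 5 |I2  (prefer integral on I2)
bond 6 |J1  (J1: bond 5 brought flow, rest push out)

3  (C1, I1, I2 all integral)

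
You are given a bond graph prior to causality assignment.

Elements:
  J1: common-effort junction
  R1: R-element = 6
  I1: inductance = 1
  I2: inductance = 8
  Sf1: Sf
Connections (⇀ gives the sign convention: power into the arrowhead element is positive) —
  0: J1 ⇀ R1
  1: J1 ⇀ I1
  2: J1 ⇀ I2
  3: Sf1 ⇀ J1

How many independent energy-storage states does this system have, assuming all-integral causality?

β3 stroke→Sf1  (source Sf1 imposes f)
β1 stroke→I1  (I1: I, integral causality)
β2 stroke→I2  (I2: I, integral causality)
β0 stroke→J1  (only one effort-in slot at J1)

2  (I1, I2 all integral)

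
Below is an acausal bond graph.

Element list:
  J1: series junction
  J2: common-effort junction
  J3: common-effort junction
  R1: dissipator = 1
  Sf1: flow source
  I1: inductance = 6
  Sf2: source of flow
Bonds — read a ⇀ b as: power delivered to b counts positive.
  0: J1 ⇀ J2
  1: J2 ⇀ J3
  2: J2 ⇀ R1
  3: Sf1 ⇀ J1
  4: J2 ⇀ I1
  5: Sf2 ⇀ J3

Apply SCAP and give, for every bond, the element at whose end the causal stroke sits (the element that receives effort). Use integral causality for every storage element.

b3 |Sf1  (Sf1 (Sf) sets flow on bond)
b5 |Sf2  (Sf2: flow source, stroke at near end)
b0 |J1  (J1: bond 3 brought flow, rest push out)
b1 |J3  (closing 0-jn rule on J3)
b4 |I1  (I1 integral (f out))
b2 |J2  (closing 0-jn rule on J2)

b0 →J1
b1 →J3
b2 →J2
b3 →Sf1
b4 →I1
b5 →Sf2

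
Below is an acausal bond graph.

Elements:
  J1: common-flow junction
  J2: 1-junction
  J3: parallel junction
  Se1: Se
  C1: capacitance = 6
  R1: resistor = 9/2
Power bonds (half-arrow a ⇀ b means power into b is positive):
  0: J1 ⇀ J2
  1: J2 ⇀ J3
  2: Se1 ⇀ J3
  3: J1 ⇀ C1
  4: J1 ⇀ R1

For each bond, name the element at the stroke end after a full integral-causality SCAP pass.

b2 stroke at J3  (Se1 fixes effort; stroke away)
b1 stroke at J2  (J3 effort already set via bond 2)
b0 stroke at J1  (only one flow-in slot at J2)
b3 stroke at J1  (prefer integral on C1)
b4 stroke at R1  (only one flow-in slot at J1)

β0 stroke→J1
β1 stroke→J2
β2 stroke→J3
β3 stroke→J1
β4 stroke→R1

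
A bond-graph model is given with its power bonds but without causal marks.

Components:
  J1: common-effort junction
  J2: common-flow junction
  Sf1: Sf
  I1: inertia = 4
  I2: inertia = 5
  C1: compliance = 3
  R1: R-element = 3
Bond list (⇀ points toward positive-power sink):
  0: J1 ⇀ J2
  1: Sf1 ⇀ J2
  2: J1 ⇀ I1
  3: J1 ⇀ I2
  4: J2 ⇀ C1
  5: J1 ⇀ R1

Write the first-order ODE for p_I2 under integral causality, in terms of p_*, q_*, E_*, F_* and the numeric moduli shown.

bond 1 stroke at Sf1  (Sf1 (Sf) sets flow on bond)
bond 0 stroke at J2  (J2 flow already set via bond 1)
bond 4 stroke at J2  (J2: bond 1 brought flow, rest push out)
bond 2 stroke at I1  (I1: I, integral causality)
bond 3 stroke at I2  (prefer integral on I2)
bond 5 stroke at J1  (closing 0-jn rule on J1)

dp_I2/dt = -3*F_Sf1 - 3*p_I1/4 - 3*p_I2/5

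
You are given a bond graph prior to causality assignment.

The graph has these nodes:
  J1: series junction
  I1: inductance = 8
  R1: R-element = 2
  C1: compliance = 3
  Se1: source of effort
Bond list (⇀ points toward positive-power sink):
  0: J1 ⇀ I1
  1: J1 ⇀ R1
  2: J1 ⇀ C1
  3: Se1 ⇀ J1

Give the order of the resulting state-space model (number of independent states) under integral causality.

b3 stroke at J1  (source Se1 imposes e)
b0 stroke at I1  (I1: I, integral causality)
b1 stroke at J1  (common-f at J1 fixed by 0)
b2 stroke at J1  (1-jn J1 has f-setter on 0)

2  (C1, I1 all integral)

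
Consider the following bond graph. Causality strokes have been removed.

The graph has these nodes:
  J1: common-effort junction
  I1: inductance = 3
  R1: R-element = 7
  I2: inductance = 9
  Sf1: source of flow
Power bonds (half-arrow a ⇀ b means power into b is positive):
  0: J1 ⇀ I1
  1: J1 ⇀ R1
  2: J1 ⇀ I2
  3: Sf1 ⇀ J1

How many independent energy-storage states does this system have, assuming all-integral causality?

bond 3 stroke→Sf1  (Sf1: flow source, stroke at near end)
bond 0 stroke→I1  (I1 integral (f out))
bond 2 stroke→I2  (prefer integral on I2)
bond 1 stroke→J1  (closing 0-jn rule on J1)

2  (I1, I2 all integral)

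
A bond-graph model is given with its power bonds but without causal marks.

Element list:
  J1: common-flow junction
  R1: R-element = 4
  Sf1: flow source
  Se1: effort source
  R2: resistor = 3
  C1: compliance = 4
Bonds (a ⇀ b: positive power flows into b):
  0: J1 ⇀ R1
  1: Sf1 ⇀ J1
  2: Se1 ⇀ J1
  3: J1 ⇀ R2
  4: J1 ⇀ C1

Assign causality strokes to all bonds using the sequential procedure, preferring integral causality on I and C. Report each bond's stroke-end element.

#0 |J1
#1 |Sf1
#2 |J1
#3 |J1
#4 |J1

b1 stroke→Sf1  (Sf1: flow source, stroke at near end)
b2 stroke→J1  (Se1 (Se) sets effort on bond)
b0 stroke→J1  (J1: bond 1 brought flow, rest push out)
b3 stroke→J1  (1-jn J1 has f-setter on 1)
b4 stroke→J1  (J1 flow already set via bond 1)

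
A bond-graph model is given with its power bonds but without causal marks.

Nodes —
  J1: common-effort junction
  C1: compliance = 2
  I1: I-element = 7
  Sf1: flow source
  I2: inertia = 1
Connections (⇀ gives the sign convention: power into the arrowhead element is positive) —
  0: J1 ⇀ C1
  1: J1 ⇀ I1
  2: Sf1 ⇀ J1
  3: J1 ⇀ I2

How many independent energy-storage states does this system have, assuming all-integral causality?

3  (C1, I1, I2 all integral)

β2 stroke at Sf1  (Sf1 (Sf) sets flow on bond)
β0 stroke at J1  (C1 outputs effort q/C1)
β1 stroke at I1  (common-e at J1 fixed by 0)
β3 stroke at I2  (common-e at J1 fixed by 0)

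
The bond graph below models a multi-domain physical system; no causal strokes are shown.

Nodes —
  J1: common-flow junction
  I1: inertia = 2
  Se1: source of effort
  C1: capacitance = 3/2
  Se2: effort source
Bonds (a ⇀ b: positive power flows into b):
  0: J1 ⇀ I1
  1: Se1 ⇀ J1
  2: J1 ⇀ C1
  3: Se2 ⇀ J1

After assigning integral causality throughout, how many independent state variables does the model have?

b1 →J1  (Se1: effort source, stroke at far end)
b3 →J1  (Se2 (Se) sets effort on bond)
b0 →I1  (I1: I, integral causality)
b2 →J1  (common-f at J1 fixed by 0)

2  (C1, I1 all integral)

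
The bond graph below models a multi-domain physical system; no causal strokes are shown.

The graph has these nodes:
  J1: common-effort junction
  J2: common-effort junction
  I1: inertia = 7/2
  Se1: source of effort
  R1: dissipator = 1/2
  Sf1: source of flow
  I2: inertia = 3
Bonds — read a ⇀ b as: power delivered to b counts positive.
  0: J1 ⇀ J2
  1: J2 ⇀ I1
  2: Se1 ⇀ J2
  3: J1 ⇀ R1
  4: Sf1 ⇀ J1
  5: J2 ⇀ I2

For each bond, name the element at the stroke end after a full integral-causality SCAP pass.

β2 →J2  (Se1 (Se) sets effort on bond)
β4 →Sf1  (Sf1 fixes flow; stroke at Sf1)
β0 →J1  (J2: bond 2 brought effort, rest push out)
β1 →I1  (common-e at J2 fixed by 2)
β5 →I2  (0-jn J2 has e-setter on 2)
β3 →R1  (J1 effort already set via bond 0)

bond 0 stroke at J1
bond 1 stroke at I1
bond 2 stroke at J2
bond 3 stroke at R1
bond 4 stroke at Sf1
bond 5 stroke at I2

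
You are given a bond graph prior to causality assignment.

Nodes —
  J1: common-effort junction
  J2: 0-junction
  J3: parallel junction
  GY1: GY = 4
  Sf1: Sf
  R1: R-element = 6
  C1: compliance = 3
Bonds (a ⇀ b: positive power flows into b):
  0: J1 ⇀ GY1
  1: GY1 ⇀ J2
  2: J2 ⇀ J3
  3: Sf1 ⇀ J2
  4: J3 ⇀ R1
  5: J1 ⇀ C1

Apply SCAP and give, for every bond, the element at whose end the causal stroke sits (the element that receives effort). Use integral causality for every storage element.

β3 |Sf1  (Sf1: flow source, stroke at near end)
β5 |J1  (prefer integral on C1)
β0 |GY1  (0-jn J1 has e-setter on 5)
β1 |GY1  (through GY1, causality inverts; strokes same side of GY1)
β2 |J2  (only one effort-in slot at J2)
β4 |J3  (only one effort-in slot at J3)

b0 stroke at GY1
b1 stroke at GY1
b2 stroke at J2
b3 stroke at Sf1
b4 stroke at J3
b5 stroke at J1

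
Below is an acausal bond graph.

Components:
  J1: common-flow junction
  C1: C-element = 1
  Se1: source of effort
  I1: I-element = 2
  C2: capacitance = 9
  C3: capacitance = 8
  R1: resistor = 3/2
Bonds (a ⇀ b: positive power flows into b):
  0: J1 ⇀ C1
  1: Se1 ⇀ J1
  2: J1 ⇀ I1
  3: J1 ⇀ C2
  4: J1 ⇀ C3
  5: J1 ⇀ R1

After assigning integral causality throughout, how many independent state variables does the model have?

4  (C1, C2, C3, I1 all integral)

bond 1 |J1  (Se1 fixes effort; stroke away)
bond 0 |J1  (C1: C, integral causality)
bond 2 |I1  (prefer integral on I1)
bond 3 |J1  (J1 flow already set via bond 2)
bond 4 |J1  (J1 flow already set via bond 2)
bond 5 |J1  (1-jn J1 has f-setter on 2)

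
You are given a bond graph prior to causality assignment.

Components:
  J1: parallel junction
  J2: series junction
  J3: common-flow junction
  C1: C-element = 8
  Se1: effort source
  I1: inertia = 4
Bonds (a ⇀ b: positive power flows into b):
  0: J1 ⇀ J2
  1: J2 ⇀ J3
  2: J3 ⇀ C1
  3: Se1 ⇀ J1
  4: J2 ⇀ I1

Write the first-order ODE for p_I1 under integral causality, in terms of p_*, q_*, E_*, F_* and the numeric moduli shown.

β3 |J1  (Se1 (Se) sets effort on bond)
β0 |J2  (J1: bond 3 brought effort, rest push out)
β2 |J3  (C1: C, integral causality)
β1 |J2  (J3 needs exactly one f-in)
β4 |I1  (closing 1-jn rule on J2)

dp_I1/dt = E_Se1 - q_C1/8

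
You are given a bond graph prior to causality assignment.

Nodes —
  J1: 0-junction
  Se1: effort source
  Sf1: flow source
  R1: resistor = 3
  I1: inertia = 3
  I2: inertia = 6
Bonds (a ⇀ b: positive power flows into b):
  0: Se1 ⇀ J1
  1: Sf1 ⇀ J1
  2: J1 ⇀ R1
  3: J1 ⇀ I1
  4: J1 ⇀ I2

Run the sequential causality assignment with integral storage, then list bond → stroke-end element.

bond 0 stroke at J1
bond 1 stroke at Sf1
bond 2 stroke at R1
bond 3 stroke at I1
bond 4 stroke at I2

β0 stroke at J1  (Se1 (Se) sets effort on bond)
β1 stroke at Sf1  (Sf1: flow source, stroke at near end)
β2 stroke at R1  (common-e at J1 fixed by 0)
β3 stroke at I1  (J1: bond 0 brought effort, rest push out)
β4 stroke at I2  (J1 effort already set via bond 0)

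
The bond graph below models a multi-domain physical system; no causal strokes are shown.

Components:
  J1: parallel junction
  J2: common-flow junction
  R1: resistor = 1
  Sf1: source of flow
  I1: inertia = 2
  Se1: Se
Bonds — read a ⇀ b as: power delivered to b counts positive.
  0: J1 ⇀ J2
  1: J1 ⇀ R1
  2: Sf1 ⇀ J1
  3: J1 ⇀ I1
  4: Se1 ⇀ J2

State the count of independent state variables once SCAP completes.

1  (I1 all integral)

#2 stroke→Sf1  (source Sf1 imposes f)
#4 stroke→J2  (Se1: effort source, stroke at far end)
#0 stroke→J1  (closing 1-jn rule on J2)
#1 stroke→R1  (J1 effort already set via bond 0)
#3 stroke→I1  (J1: bond 0 brought effort, rest push out)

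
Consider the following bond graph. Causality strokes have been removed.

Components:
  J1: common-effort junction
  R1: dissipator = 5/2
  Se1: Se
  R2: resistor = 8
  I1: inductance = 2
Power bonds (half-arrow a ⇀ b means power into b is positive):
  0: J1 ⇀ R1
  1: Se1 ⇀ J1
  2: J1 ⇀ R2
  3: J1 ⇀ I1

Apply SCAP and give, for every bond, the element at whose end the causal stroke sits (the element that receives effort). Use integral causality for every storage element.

bond 1 stroke→J1  (source Se1 imposes e)
bond 0 stroke→R1  (J1: bond 1 brought effort, rest push out)
bond 2 stroke→R2  (common-e at J1 fixed by 1)
bond 3 stroke→I1  (common-e at J1 fixed by 1)

b0 stroke at R1
b1 stroke at J1
b2 stroke at R2
b3 stroke at I1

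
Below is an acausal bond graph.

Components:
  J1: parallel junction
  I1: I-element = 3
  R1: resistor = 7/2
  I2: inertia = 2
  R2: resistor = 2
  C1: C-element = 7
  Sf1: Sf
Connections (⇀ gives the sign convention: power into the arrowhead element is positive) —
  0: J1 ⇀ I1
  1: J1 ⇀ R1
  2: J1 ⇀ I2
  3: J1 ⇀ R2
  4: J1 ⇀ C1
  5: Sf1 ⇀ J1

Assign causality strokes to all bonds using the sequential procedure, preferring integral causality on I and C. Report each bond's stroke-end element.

β5 stroke at Sf1  (Sf1 (Sf) sets flow on bond)
β0 stroke at I1  (I1 integral (f out))
β2 stroke at I2  (I2 outputs flow p/I2)
β4 stroke at J1  (C1 integral (e out))
β1 stroke at R1  (0-jn J1 has e-setter on 4)
β3 stroke at R2  (common-e at J1 fixed by 4)

β0 →I1
β1 →R1
β2 →I2
β3 →R2
β4 →J1
β5 →Sf1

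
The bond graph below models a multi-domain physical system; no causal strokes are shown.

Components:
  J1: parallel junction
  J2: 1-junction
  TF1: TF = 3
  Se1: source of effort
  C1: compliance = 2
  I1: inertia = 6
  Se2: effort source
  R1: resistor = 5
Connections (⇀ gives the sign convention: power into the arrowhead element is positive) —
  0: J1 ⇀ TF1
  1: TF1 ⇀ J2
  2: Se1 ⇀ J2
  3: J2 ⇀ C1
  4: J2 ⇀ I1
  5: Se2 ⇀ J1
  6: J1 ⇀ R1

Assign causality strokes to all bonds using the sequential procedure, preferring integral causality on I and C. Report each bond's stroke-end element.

#2 →J2  (Se1: effort source, stroke at far end)
#5 →J1  (Se2: effort source, stroke at far end)
#0 →TF1  (common-e at J1 fixed by 5)
#6 →R1  (common-e at J1 fixed by 5)
#1 →J2  (through TF1, causality passes straight; one stroke at TF1)
#3 →J2  (C1 outputs effort q/C1)
#4 →I1  (closing 1-jn rule on J2)

β0 |TF1
β1 |J2
β2 |J2
β3 |J2
β4 |I1
β5 |J1
β6 |R1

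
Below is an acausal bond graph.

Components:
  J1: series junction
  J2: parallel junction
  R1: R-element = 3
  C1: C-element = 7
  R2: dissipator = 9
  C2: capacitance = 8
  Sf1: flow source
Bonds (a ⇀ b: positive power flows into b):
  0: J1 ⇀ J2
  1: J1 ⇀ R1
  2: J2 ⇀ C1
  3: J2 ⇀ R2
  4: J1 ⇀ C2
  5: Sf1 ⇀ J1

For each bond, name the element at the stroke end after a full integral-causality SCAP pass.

bond 0 stroke at J1
bond 1 stroke at J1
bond 2 stroke at J2
bond 3 stroke at R2
bond 4 stroke at J1
bond 5 stroke at Sf1

#5 →Sf1  (Sf1 fixes flow; stroke at Sf1)
#0 →J1  (J1: bond 5 brought flow, rest push out)
#1 →J1  (J1 flow already set via bond 5)
#4 →J1  (J1 flow already set via bond 5)
#2 →J2  (prefer integral on C1)
#3 →R2  (0-jn J2 has e-setter on 2)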